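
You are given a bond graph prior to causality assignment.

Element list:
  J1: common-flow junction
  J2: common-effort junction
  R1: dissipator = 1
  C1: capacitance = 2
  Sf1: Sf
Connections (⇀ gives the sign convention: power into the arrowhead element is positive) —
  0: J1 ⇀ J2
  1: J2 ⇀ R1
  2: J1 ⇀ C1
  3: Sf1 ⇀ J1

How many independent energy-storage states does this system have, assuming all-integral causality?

1  (C1 all integral)

β3 →Sf1  (Sf1 fixes flow; stroke at Sf1)
β0 →J1  (J1: bond 3 brought flow, rest push out)
β2 →J1  (common-f at J1 fixed by 3)
β1 →J2  (J2: last free bond brings effort in)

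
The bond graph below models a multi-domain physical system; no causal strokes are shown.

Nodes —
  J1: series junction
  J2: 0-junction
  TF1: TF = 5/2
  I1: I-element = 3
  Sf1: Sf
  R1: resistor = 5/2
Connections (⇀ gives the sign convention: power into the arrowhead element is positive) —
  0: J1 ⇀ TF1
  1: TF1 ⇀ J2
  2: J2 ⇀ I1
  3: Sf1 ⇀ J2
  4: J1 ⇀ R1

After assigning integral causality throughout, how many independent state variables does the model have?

1  (I1 all integral)

#3 |Sf1  (Sf1 fixes flow; stroke at Sf1)
#2 |I1  (I1: I, integral causality)
#1 |J2  (closing 0-jn rule on J2)
#0 |TF1  (TF1: transformer flips bond 1)
#4 |J1  (common-f at J1 fixed by 0)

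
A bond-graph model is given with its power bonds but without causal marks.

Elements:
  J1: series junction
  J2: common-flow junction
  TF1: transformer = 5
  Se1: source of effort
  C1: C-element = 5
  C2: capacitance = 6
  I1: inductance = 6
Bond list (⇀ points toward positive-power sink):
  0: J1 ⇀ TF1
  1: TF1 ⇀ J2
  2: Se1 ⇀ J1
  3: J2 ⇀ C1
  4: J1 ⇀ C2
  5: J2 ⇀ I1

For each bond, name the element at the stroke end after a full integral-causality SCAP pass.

β2 |J1  (source Se1 imposes e)
β3 |J2  (C1 integral (e out))
β4 |J1  (C2 integral (e out))
β0 |TF1  (only one flow-in slot at J1)
β1 |J2  (through TF1, causality passes straight; one stroke at TF1)
β5 |I1  (only one flow-in slot at J2)

#0 →TF1
#1 →J2
#2 →J1
#3 →J2
#4 →J1
#5 →I1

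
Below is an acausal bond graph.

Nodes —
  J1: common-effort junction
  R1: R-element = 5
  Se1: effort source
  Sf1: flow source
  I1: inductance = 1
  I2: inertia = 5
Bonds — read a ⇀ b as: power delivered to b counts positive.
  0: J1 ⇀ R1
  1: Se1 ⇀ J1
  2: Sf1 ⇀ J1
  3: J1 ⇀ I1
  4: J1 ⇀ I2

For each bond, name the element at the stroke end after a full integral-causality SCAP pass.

b1 →J1  (Se1 (Se) sets effort on bond)
b2 →Sf1  (source Sf1 imposes f)
b0 →R1  (0-jn J1 has e-setter on 1)
b3 →I1  (J1: bond 1 brought effort, rest push out)
b4 →I2  (J1 effort already set via bond 1)

#0 →R1
#1 →J1
#2 →Sf1
#3 →I1
#4 →I2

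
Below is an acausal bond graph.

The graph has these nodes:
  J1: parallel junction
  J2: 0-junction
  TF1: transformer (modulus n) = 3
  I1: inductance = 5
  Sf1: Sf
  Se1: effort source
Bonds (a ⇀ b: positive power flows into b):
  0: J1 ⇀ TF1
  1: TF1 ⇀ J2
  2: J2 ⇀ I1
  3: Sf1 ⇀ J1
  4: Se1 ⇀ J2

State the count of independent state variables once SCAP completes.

β3 →Sf1  (source Sf1 imposes f)
β4 →J2  (Se1 fixes effort; stroke away)
β0 →J1  (closing 0-jn rule on J1)
β1 →TF1  (J2 effort already set via bond 4)
β2 →I1  (J2: bond 4 brought effort, rest push out)

1  (I1 all integral)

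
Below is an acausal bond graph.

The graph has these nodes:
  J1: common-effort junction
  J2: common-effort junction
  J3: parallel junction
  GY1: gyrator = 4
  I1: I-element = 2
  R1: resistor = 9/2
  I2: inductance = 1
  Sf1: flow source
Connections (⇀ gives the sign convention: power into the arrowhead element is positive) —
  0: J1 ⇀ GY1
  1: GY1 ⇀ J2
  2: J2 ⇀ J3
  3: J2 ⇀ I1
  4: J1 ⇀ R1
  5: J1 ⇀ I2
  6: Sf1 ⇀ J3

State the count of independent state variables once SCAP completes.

β6 stroke→Sf1  (source Sf1 imposes f)
β2 stroke→J3  (J3 needs exactly one e-in)
β3 stroke→I1  (prefer integral on I1)
β1 stroke→J2  (only one effort-in slot at J2)
β0 stroke→J1  (GY1: gyrator matches bond 1)
β4 stroke→R1  (common-e at J1 fixed by 0)
β5 stroke→I2  (common-e at J1 fixed by 0)

2  (I1, I2 all integral)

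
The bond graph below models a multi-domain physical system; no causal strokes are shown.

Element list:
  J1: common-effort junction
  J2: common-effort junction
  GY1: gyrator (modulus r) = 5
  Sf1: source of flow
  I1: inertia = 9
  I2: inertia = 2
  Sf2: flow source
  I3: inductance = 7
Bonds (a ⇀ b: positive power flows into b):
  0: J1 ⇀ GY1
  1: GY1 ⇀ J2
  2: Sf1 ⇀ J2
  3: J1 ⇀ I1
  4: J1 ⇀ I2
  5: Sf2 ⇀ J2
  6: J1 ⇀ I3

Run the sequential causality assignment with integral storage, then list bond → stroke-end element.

β2 |Sf1  (Sf1 fixes flow; stroke at Sf1)
β5 |Sf2  (Sf2 fixes flow; stroke at Sf2)
β1 |J2  (closing 0-jn rule on J2)
β0 |J1  (GY1: gyrator matches bond 1)
β3 |I1  (common-e at J1 fixed by 0)
β4 |I2  (0-jn J1 has e-setter on 0)
β6 |I3  (0-jn J1 has e-setter on 0)

bond 0 stroke at J1
bond 1 stroke at J2
bond 2 stroke at Sf1
bond 3 stroke at I1
bond 4 stroke at I2
bond 5 stroke at Sf2
bond 6 stroke at I3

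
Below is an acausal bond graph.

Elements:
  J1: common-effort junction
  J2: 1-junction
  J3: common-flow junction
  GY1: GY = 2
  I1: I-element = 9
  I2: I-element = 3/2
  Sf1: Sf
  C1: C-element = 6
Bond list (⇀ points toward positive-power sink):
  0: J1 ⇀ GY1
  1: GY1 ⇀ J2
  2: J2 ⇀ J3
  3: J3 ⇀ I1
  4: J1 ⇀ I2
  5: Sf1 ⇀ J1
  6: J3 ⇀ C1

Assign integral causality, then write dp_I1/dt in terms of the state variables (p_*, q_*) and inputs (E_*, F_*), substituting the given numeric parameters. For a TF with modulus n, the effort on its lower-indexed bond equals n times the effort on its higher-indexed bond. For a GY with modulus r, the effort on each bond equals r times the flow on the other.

dp_I1/dt = 2*F_Sf1 - 4*p_I2/3 - q_C1/6

bond 5 |Sf1  (Sf1 (Sf) sets flow on bond)
bond 3 |I1  (prefer integral on I1)
bond 2 |J3  (J3: bond 3 brought flow, rest push out)
bond 6 |J3  (J3 flow already set via bond 3)
bond 1 |J2  (common-f at J2 fixed by 2)
bond 0 |J1  (GY1: gyrator matches bond 1)
bond 4 |I2  (common-e at J1 fixed by 0)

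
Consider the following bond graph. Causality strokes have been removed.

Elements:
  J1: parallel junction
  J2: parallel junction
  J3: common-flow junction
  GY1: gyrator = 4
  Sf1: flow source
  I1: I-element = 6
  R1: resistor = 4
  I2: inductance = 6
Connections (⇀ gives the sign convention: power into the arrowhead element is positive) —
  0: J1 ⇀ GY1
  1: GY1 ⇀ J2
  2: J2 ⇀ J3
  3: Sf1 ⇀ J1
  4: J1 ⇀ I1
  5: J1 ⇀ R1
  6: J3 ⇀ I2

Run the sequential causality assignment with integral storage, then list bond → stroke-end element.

b3 stroke→Sf1  (Sf1 fixes flow; stroke at Sf1)
b4 stroke→I1  (I1: I, integral causality)
b6 stroke→I2  (prefer integral on I2)
b2 stroke→J3  (J3 flow already set via bond 6)
b1 stroke→J2  (J2: last free bond brings effort in)
b0 stroke→J1  (GY1: gyrator matches bond 1)
b5 stroke→R1  (0-jn J1 has e-setter on 0)

bond 0 →J1
bond 1 →J2
bond 2 →J3
bond 3 →Sf1
bond 4 →I1
bond 5 →R1
bond 6 →I2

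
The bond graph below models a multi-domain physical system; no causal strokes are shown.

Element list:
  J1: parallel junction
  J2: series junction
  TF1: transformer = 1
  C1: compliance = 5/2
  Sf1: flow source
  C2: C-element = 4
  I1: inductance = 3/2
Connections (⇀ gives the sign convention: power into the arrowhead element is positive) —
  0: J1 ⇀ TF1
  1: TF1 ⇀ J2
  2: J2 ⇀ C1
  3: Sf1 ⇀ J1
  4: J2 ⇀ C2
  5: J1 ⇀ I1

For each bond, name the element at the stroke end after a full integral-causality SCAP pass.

#3 stroke at Sf1  (Sf1: flow source, stroke at near end)
#2 stroke at J2  (prefer integral on C1)
#4 stroke at J2  (C2 outputs effort q/C2)
#1 stroke at TF1  (J2: last free bond brings flow in)
#0 stroke at J1  (TF1: transformer flips bond 1)
#5 stroke at I1  (J1: bond 0 brought effort, rest push out)

β0 |J1
β1 |TF1
β2 |J2
β3 |Sf1
β4 |J2
β5 |I1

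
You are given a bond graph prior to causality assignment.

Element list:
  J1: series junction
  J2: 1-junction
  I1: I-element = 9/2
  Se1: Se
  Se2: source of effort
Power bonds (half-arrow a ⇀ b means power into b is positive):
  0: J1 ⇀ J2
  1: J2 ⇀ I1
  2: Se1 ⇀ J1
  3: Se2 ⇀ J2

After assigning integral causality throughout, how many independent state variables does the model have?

1  (I1 all integral)

#2 stroke→J1  (source Se1 imposes e)
#3 stroke→J2  (Se2 fixes effort; stroke away)
#0 stroke→J2  (J1 needs exactly one f-in)
#1 stroke→I1  (only one flow-in slot at J2)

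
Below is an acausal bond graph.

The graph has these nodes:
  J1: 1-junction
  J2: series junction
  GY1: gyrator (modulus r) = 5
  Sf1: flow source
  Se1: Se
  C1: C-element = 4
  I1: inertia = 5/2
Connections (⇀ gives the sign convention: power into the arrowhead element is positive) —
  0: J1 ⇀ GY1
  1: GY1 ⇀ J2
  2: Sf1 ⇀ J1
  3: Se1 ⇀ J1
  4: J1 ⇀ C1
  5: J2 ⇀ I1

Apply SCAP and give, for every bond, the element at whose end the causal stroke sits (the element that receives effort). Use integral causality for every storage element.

#0 stroke at J1
#1 stroke at J2
#2 stroke at Sf1
#3 stroke at J1
#4 stroke at J1
#5 stroke at I1

bond 2 stroke→Sf1  (Sf1 fixes flow; stroke at Sf1)
bond 3 stroke→J1  (Se1: effort source, stroke at far end)
bond 0 stroke→J1  (common-f at J1 fixed by 2)
bond 4 stroke→J1  (J1: bond 2 brought flow, rest push out)
bond 1 stroke→J2  (GY1 both-in/both-out from 0)
bond 5 stroke→I1  (J2 needs exactly one f-in)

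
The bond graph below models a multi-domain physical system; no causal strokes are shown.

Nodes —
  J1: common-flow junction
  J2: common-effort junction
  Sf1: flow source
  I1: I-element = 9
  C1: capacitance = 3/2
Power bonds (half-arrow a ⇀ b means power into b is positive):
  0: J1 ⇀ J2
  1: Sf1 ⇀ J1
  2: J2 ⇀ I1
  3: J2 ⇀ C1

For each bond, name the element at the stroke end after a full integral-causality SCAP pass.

#0 stroke at J1
#1 stroke at Sf1
#2 stroke at I1
#3 stroke at J2

bond 1 →Sf1  (Sf1 (Sf) sets flow on bond)
bond 0 →J1  (1-jn J1 has f-setter on 1)
bond 2 →I1  (I1 integral (f out))
bond 3 →J2  (only one effort-in slot at J2)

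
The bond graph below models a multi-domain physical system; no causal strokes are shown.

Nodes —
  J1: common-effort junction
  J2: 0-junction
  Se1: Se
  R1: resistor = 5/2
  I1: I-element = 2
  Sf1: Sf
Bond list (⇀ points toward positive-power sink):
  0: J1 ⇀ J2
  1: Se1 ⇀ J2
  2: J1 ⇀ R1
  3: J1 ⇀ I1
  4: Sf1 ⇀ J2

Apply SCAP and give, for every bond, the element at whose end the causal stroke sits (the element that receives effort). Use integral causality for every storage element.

bond 1 →J2  (Se1: effort source, stroke at far end)
bond 4 →Sf1  (source Sf1 imposes f)
bond 0 →J1  (J2: bond 1 brought effort, rest push out)
bond 2 →R1  (common-e at J1 fixed by 0)
bond 3 →I1  (J1 effort already set via bond 0)

#0 |J1
#1 |J2
#2 |R1
#3 |I1
#4 |Sf1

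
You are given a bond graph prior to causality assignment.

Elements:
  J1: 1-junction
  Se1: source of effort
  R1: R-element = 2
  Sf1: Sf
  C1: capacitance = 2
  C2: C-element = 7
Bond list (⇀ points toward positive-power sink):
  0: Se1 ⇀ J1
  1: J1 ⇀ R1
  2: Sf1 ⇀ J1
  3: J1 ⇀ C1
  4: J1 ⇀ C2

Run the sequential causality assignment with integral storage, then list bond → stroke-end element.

bond 0 stroke at J1
bond 1 stroke at J1
bond 2 stroke at Sf1
bond 3 stroke at J1
bond 4 stroke at J1

#0 →J1  (Se1 (Se) sets effort on bond)
#2 →Sf1  (Sf1 (Sf) sets flow on bond)
#1 →J1  (J1: bond 2 brought flow, rest push out)
#3 →J1  (J1 flow already set via bond 2)
#4 →J1  (J1: bond 2 brought flow, rest push out)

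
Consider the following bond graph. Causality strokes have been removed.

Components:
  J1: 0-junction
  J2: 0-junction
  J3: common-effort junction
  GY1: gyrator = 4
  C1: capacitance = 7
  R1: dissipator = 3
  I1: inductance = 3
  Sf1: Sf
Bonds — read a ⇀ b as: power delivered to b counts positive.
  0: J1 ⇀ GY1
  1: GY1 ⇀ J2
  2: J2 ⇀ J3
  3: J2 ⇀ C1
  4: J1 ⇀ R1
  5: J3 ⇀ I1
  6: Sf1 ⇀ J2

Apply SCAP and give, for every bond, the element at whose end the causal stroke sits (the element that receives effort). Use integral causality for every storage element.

bond 6 stroke→Sf1  (Sf1: flow source, stroke at near end)
bond 3 stroke→J2  (prefer integral on C1)
bond 1 stroke→GY1  (common-e at J2 fixed by 3)
bond 2 stroke→J3  (0-jn J2 has e-setter on 3)
bond 5 stroke→I1  (0-jn J3 has e-setter on 2)
bond 0 stroke→GY1  (through GY1, causality inverts; strokes same side of GY1)
bond 4 stroke→J1  (J1: last free bond brings effort in)

β0 →GY1
β1 →GY1
β2 →J3
β3 →J2
β4 →J1
β5 →I1
β6 →Sf1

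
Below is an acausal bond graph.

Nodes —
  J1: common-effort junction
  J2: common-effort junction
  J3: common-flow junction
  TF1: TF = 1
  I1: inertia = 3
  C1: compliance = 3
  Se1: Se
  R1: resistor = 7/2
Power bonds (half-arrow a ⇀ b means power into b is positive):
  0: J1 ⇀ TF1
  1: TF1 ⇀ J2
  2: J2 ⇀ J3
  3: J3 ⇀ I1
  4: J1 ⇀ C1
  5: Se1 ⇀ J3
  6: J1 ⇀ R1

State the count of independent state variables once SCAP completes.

2  (C1, I1 all integral)

β5 →J3  (source Se1 imposes e)
β3 →I1  (I1 integral (f out))
β2 →J3  (J3 flow already set via bond 3)
β1 →J2  (only one effort-in slot at J2)
β0 →TF1  (TF1: transformer flips bond 1)
β4 →J1  (C1 integral (e out))
β6 →R1  (0-jn J1 has e-setter on 4)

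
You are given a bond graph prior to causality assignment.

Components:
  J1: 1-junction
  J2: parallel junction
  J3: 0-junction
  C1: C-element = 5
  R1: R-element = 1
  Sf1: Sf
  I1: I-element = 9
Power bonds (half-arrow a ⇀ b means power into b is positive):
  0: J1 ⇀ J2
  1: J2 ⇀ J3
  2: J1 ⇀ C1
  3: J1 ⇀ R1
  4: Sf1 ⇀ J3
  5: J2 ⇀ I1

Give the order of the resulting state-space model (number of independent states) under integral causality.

2  (C1, I1 all integral)

b4 →Sf1  (Sf1 (Sf) sets flow on bond)
b1 →J3  (J3: last free bond brings effort in)
b2 →J1  (C1 integral (e out))
b5 →I1  (prefer integral on I1)
b0 →J2  (only one effort-in slot at J2)
b3 →J1  (J1 flow already set via bond 0)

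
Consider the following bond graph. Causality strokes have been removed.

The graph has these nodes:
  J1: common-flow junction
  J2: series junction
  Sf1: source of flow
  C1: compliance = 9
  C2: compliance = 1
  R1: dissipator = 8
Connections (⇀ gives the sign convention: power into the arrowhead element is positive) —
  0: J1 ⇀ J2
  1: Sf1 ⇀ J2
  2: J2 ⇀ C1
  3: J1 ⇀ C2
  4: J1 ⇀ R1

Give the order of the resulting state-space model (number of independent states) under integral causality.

#1 →Sf1  (Sf1 fixes flow; stroke at Sf1)
#0 →J2  (1-jn J2 has f-setter on 1)
#2 →J2  (common-f at J2 fixed by 1)
#3 →J1  (1-jn J1 has f-setter on 0)
#4 →J1  (J1 flow already set via bond 0)

2  (C1, C2 all integral)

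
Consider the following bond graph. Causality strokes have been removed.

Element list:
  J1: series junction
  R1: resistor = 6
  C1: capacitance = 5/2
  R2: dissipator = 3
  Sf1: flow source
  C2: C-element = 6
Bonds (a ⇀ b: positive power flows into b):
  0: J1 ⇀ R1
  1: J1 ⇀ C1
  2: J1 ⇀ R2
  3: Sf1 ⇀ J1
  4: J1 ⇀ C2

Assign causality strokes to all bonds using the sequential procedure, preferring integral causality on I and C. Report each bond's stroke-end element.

β3 →Sf1  (Sf1 fixes flow; stroke at Sf1)
β0 →J1  (J1 flow already set via bond 3)
β1 →J1  (common-f at J1 fixed by 3)
β2 →J1  (1-jn J1 has f-setter on 3)
β4 →J1  (common-f at J1 fixed by 3)

β0 |J1
β1 |J1
β2 |J1
β3 |Sf1
β4 |J1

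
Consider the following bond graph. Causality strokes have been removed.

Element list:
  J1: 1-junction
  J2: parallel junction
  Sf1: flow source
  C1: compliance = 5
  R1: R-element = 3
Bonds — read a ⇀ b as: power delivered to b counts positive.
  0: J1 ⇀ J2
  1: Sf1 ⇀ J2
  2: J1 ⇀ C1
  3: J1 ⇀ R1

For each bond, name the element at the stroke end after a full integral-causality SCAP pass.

bond 0 |J2
bond 1 |Sf1
bond 2 |J1
bond 3 |J1

β1 →Sf1  (source Sf1 imposes f)
β0 →J2  (J2 needs exactly one e-in)
β2 →J1  (J1: bond 0 brought flow, rest push out)
β3 →J1  (J1: bond 0 brought flow, rest push out)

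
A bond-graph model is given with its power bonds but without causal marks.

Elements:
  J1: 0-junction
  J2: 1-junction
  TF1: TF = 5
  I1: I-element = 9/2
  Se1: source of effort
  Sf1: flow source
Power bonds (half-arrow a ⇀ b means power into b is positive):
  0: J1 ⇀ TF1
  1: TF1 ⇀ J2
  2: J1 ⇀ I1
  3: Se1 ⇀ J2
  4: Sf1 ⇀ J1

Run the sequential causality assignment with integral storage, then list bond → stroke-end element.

β3 stroke at J2  (source Se1 imposes e)
β4 stroke at Sf1  (Sf1 fixes flow; stroke at Sf1)
β1 stroke at TF1  (J2 needs exactly one f-in)
β0 stroke at J1  (TF TF1: opposite of bond 1)
β2 stroke at I1  (0-jn J1 has e-setter on 0)

bond 0 |J1
bond 1 |TF1
bond 2 |I1
bond 3 |J2
bond 4 |Sf1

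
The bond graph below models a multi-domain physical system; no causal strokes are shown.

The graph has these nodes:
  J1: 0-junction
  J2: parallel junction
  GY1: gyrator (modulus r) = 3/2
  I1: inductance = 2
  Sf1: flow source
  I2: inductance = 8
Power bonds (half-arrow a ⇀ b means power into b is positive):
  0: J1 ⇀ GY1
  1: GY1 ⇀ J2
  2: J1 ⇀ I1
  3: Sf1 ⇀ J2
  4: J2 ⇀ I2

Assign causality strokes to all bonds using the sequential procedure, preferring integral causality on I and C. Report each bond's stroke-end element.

#3 stroke at Sf1  (Sf1 (Sf) sets flow on bond)
#2 stroke at I1  (I1 integral (f out))
#0 stroke at J1  (only one effort-in slot at J1)
#1 stroke at J2  (GY GY1: same side as bond 0)
#4 stroke at I2  (common-e at J2 fixed by 1)

β0 →J1
β1 →J2
β2 →I1
β3 →Sf1
β4 →I2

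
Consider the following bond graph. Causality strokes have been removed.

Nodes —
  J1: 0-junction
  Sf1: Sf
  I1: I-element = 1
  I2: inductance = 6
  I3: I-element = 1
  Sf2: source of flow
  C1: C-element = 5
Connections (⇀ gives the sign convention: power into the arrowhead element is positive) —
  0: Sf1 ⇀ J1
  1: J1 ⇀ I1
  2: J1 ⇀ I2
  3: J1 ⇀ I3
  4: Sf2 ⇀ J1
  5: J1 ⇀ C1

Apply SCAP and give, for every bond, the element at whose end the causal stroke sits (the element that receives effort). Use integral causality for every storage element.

#0 stroke→Sf1  (Sf1 (Sf) sets flow on bond)
#4 stroke→Sf2  (source Sf2 imposes f)
#1 stroke→I1  (prefer integral on I1)
#2 stroke→I2  (prefer integral on I2)
#3 stroke→I3  (I3 integral (f out))
#5 stroke→J1  (J1: last free bond brings effort in)

bond 0 |Sf1
bond 1 |I1
bond 2 |I2
bond 3 |I3
bond 4 |Sf2
bond 5 |J1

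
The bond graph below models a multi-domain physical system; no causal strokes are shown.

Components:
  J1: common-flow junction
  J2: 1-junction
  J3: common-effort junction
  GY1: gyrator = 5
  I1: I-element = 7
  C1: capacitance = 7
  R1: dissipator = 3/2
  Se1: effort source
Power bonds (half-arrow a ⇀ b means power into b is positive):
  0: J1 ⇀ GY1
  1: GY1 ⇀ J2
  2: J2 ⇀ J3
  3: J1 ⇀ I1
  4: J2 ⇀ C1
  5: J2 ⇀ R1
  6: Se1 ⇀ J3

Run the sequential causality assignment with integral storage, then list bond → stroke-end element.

β0 stroke→J1
β1 stroke→J2
β2 stroke→J2
β3 stroke→I1
β4 stroke→J2
β5 stroke→R1
β6 stroke→J3

β6 →J3  (Se1: effort source, stroke at far end)
β2 →J2  (common-e at J3 fixed by 6)
β3 →I1  (prefer integral on I1)
β0 →J1  (J1: bond 3 brought flow, rest push out)
β1 →J2  (GY1: gyrator matches bond 0)
β4 →J2  (C1: C, integral causality)
β5 →R1  (only one flow-in slot at J2)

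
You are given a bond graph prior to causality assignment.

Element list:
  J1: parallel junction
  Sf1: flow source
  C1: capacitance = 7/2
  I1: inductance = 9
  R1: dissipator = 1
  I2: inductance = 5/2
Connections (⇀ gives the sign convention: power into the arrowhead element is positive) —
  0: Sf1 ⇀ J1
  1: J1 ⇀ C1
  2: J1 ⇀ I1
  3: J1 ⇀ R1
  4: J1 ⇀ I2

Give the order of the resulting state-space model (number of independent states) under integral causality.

3  (C1, I1, I2 all integral)

bond 0 →Sf1  (Sf1 (Sf) sets flow on bond)
bond 1 →J1  (prefer integral on C1)
bond 2 →I1  (common-e at J1 fixed by 1)
bond 3 →R1  (common-e at J1 fixed by 1)
bond 4 →I2  (J1: bond 1 brought effort, rest push out)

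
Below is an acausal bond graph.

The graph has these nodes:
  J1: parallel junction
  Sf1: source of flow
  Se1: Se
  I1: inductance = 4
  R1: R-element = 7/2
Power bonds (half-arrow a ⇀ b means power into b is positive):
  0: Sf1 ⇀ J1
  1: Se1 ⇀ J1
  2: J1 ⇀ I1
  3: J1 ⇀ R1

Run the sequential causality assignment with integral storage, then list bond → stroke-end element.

b0 |Sf1
b1 |J1
b2 |I1
b3 |R1

bond 0 stroke at Sf1  (Sf1 fixes flow; stroke at Sf1)
bond 1 stroke at J1  (Se1 fixes effort; stroke away)
bond 2 stroke at I1  (common-e at J1 fixed by 1)
bond 3 stroke at R1  (J1: bond 1 brought effort, rest push out)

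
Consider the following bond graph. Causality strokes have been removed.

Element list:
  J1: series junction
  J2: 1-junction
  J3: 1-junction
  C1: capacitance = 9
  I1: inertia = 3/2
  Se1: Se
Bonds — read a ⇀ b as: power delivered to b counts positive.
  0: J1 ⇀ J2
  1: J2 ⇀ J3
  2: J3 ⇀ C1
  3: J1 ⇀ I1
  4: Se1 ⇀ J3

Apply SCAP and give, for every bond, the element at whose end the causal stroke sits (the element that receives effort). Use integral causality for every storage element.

#4 →J3  (source Se1 imposes e)
#2 →J3  (prefer integral on C1)
#1 →J2  (closing 1-jn rule on J3)
#0 →J1  (J2 needs exactly one f-in)
#3 →I1  (closing 1-jn rule on J1)

#0 stroke at J1
#1 stroke at J2
#2 stroke at J3
#3 stroke at I1
#4 stroke at J3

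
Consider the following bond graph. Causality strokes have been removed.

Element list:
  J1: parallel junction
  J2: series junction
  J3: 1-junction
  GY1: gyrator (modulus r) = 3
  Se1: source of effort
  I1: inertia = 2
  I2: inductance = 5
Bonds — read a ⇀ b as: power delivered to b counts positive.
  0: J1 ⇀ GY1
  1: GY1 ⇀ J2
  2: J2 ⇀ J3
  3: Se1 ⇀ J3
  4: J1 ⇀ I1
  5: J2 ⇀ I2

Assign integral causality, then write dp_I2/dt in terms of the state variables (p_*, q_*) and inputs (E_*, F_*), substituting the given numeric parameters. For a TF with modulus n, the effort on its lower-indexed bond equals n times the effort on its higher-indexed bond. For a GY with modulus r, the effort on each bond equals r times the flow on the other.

β3 stroke→J3  (Se1: effort source, stroke at far end)
β2 stroke→J2  (J3 needs exactly one f-in)
β4 stroke→I1  (prefer integral on I1)
β0 stroke→J1  (closing 0-jn rule on J1)
β1 stroke→J2  (through GY1, causality inverts; strokes same side of GY1)
β5 stroke→I2  (J2 needs exactly one f-in)

dp_I2/dt = E_Se1 - 3*p_I1/2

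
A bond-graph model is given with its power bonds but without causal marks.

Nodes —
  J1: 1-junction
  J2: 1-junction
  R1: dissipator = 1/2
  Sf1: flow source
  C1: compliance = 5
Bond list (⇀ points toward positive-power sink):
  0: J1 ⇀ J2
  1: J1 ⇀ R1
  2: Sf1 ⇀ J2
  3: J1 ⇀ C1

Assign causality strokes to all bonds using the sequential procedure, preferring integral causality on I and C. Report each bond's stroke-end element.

b0 stroke→J2
b1 stroke→J1
b2 stroke→Sf1
b3 stroke→J1

β2 stroke→Sf1  (Sf1 (Sf) sets flow on bond)
β0 stroke→J2  (1-jn J2 has f-setter on 2)
β1 stroke→J1  (J1 flow already set via bond 0)
β3 stroke→J1  (1-jn J1 has f-setter on 0)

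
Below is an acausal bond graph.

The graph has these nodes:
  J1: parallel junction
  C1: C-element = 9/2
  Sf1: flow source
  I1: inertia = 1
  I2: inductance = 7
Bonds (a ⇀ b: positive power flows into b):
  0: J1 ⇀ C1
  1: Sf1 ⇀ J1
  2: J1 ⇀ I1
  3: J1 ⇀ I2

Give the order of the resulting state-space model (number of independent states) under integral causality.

3  (C1, I1, I2 all integral)

bond 1 →Sf1  (source Sf1 imposes f)
bond 0 →J1  (prefer integral on C1)
bond 2 →I1  (0-jn J1 has e-setter on 0)
bond 3 →I2  (0-jn J1 has e-setter on 0)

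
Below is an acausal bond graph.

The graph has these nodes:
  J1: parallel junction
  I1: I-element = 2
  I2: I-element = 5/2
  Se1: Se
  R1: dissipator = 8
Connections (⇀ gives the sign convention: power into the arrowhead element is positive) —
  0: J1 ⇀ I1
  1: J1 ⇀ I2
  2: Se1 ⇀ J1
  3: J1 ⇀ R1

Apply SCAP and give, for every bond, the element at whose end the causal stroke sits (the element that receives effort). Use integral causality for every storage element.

bond 0 |I1
bond 1 |I2
bond 2 |J1
bond 3 |R1

b2 |J1  (source Se1 imposes e)
b0 |I1  (J1 effort already set via bond 2)
b1 |I2  (J1: bond 2 brought effort, rest push out)
b3 |R1  (J1: bond 2 brought effort, rest push out)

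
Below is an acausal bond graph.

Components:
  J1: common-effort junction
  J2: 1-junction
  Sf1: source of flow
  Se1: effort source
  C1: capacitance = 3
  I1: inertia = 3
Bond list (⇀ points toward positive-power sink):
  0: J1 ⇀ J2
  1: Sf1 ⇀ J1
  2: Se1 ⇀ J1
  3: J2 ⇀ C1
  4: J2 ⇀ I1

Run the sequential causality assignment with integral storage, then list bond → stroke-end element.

β1 →Sf1  (Sf1 (Sf) sets flow on bond)
β2 →J1  (Se1 fixes effort; stroke away)
β0 →J2  (J1 effort already set via bond 2)
β3 →J2  (C1 outputs effort q/C1)
β4 →I1  (J2: last free bond brings flow in)

β0 stroke→J2
β1 stroke→Sf1
β2 stroke→J1
β3 stroke→J2
β4 stroke→I1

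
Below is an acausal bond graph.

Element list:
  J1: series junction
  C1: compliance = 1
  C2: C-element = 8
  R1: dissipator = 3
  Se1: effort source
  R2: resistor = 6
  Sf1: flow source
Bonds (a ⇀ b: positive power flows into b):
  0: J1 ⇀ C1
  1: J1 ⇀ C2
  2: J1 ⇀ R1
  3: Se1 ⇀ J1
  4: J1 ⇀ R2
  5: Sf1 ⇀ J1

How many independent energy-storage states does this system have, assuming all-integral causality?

bond 3 |J1  (Se1 fixes effort; stroke away)
bond 5 |Sf1  (Sf1: flow source, stroke at near end)
bond 0 |J1  (J1: bond 5 brought flow, rest push out)
bond 1 |J1  (J1 flow already set via bond 5)
bond 2 |J1  (J1 flow already set via bond 5)
bond 4 |J1  (common-f at J1 fixed by 5)

2  (C1, C2 all integral)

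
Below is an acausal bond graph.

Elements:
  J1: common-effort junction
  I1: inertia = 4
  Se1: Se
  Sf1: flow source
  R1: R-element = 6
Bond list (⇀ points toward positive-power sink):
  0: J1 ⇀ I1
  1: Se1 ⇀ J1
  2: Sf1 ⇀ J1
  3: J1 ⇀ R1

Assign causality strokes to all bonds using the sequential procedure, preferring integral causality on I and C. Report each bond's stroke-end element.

β0 stroke→I1
β1 stroke→J1
β2 stroke→Sf1
β3 stroke→R1

b1 →J1  (Se1 (Se) sets effort on bond)
b2 →Sf1  (Sf1 fixes flow; stroke at Sf1)
b0 →I1  (0-jn J1 has e-setter on 1)
b3 →R1  (J1 effort already set via bond 1)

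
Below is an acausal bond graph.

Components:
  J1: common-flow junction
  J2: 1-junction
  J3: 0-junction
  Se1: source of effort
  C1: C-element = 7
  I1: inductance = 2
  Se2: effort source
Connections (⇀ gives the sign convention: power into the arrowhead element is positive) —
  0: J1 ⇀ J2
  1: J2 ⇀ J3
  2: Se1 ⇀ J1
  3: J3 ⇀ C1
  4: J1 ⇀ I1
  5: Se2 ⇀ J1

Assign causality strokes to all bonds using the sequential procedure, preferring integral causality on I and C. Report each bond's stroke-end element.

#0 →J1
#1 →J2
#2 →J1
#3 →J3
#4 →I1
#5 →J1

β2 stroke at J1  (Se1 (Se) sets effort on bond)
β5 stroke at J1  (Se2: effort source, stroke at far end)
β3 stroke at J3  (C1 outputs effort q/C1)
β1 stroke at J2  (J3: bond 3 brought effort, rest push out)
β0 stroke at J1  (closing 1-jn rule on J2)
β4 stroke at I1  (only one flow-in slot at J1)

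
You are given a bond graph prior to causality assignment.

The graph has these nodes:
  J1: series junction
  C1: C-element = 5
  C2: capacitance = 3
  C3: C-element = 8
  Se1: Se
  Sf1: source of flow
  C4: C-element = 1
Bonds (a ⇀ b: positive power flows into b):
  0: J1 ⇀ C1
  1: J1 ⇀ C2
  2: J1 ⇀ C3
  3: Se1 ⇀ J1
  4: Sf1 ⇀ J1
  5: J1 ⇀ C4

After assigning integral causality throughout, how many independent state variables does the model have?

4  (C1, C2, C3, C4 all integral)

b3 |J1  (Se1 (Se) sets effort on bond)
b4 |Sf1  (Sf1 (Sf) sets flow on bond)
b0 |J1  (J1: bond 4 brought flow, rest push out)
b1 |J1  (common-f at J1 fixed by 4)
b2 |J1  (common-f at J1 fixed by 4)
b5 |J1  (1-jn J1 has f-setter on 4)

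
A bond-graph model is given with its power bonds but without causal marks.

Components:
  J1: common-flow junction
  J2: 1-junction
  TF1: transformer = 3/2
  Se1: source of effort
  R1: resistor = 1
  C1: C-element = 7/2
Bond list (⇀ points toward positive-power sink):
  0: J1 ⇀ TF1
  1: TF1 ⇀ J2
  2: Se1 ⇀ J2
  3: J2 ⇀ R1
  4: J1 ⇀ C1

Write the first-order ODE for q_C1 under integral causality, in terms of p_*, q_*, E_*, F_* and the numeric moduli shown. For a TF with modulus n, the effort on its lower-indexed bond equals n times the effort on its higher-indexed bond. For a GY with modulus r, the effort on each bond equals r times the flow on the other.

b2 |J2  (Se1 fixes effort; stroke away)
b4 |J1  (C1 outputs effort q/C1)
b0 |TF1  (only one flow-in slot at J1)
b1 |J2  (TF1: transformer flips bond 0)
b3 |R1  (J2: last free bond brings flow in)

dq_C1/dt = 2*E_Se1/3 - 8*q_C1/63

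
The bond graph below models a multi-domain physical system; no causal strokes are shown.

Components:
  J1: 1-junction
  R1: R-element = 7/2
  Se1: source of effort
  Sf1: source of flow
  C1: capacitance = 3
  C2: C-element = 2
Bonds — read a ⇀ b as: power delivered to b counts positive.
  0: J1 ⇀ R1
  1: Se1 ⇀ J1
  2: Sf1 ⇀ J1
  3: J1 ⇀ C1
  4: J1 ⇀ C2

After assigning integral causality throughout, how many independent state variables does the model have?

b1 →J1  (source Se1 imposes e)
b2 →Sf1  (Sf1 (Sf) sets flow on bond)
b0 →J1  (J1 flow already set via bond 2)
b3 →J1  (common-f at J1 fixed by 2)
b4 →J1  (1-jn J1 has f-setter on 2)

2  (C1, C2 all integral)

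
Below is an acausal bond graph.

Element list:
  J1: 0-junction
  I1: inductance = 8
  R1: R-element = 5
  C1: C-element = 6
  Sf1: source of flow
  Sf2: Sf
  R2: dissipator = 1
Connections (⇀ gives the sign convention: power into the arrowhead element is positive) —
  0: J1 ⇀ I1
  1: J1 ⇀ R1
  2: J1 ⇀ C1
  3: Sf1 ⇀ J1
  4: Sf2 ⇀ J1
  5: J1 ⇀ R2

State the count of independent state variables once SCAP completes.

2  (C1, I1 all integral)

bond 3 |Sf1  (Sf1 (Sf) sets flow on bond)
bond 4 |Sf2  (Sf2 (Sf) sets flow on bond)
bond 0 |I1  (prefer integral on I1)
bond 2 |J1  (C1 integral (e out))
bond 1 |R1  (common-e at J1 fixed by 2)
bond 5 |R2  (common-e at J1 fixed by 2)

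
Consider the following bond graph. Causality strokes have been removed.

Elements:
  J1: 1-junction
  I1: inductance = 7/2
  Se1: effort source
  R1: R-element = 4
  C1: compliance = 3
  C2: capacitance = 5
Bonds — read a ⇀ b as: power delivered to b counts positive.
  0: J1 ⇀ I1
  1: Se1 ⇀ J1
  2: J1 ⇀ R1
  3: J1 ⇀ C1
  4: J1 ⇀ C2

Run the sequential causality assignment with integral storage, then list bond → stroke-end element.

β1 |J1  (Se1 (Se) sets effort on bond)
β0 |I1  (I1: I, integral causality)
β2 |J1  (J1 flow already set via bond 0)
β3 |J1  (common-f at J1 fixed by 0)
β4 |J1  (common-f at J1 fixed by 0)

b0 →I1
b1 →J1
b2 →J1
b3 →J1
b4 →J1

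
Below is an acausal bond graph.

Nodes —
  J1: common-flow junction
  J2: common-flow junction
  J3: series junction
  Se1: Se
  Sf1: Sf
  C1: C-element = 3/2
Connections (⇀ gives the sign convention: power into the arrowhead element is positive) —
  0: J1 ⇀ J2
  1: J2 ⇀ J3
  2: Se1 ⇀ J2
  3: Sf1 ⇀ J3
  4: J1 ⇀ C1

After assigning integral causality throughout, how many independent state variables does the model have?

1  (C1 all integral)

bond 2 stroke→J2  (Se1: effort source, stroke at far end)
bond 3 stroke→Sf1  (source Sf1 imposes f)
bond 1 stroke→J3  (common-f at J3 fixed by 3)
bond 0 stroke→J2  (1-jn J2 has f-setter on 1)
bond 4 stroke→J1  (common-f at J1 fixed by 0)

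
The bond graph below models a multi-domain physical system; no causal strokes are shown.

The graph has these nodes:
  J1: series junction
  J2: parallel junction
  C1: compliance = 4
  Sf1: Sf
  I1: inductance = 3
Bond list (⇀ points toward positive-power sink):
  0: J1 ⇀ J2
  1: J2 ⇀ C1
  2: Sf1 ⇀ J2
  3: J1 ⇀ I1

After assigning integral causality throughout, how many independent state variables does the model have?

2  (C1, I1 all integral)

bond 2 stroke at Sf1  (source Sf1 imposes f)
bond 1 stroke at J2  (prefer integral on C1)
bond 0 stroke at J1  (0-jn J2 has e-setter on 1)
bond 3 stroke at I1  (closing 1-jn rule on J1)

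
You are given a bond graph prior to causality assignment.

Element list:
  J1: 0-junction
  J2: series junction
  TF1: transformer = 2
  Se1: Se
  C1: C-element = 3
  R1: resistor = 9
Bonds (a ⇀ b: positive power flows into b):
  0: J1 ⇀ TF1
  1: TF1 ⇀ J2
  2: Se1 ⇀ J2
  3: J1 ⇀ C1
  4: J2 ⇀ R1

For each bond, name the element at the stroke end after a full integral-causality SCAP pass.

bond 2 |J2  (Se1: effort source, stroke at far end)
bond 3 |J1  (prefer integral on C1)
bond 0 |TF1  (J1: bond 3 brought effort, rest push out)
bond 1 |J2  (TF TF1: opposite of bond 0)
bond 4 |R1  (J2: last free bond brings flow in)

bond 0 stroke at TF1
bond 1 stroke at J2
bond 2 stroke at J2
bond 3 stroke at J1
bond 4 stroke at R1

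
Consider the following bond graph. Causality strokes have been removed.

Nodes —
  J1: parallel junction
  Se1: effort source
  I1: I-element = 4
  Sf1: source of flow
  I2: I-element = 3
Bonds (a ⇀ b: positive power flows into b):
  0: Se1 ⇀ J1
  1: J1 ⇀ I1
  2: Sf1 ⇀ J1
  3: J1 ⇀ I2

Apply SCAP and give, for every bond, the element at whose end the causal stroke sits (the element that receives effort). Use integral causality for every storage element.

#0 →J1  (Se1 fixes effort; stroke away)
#2 →Sf1  (Sf1 fixes flow; stroke at Sf1)
#1 →I1  (J1 effort already set via bond 0)
#3 →I2  (J1: bond 0 brought effort, rest push out)

#0 stroke→J1
#1 stroke→I1
#2 stroke→Sf1
#3 stroke→I2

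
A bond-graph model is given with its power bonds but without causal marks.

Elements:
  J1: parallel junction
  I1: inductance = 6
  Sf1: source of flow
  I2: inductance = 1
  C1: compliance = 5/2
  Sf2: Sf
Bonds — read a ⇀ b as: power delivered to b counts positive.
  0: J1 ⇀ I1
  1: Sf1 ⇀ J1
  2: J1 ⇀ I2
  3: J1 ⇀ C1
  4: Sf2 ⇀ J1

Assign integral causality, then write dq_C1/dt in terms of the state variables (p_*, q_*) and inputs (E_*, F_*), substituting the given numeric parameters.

dq_C1/dt = F_Sf1 + F_Sf2 - p_I1/6 - p_I2

bond 1 |Sf1  (Sf1 (Sf) sets flow on bond)
bond 4 |Sf2  (Sf2 fixes flow; stroke at Sf2)
bond 0 |I1  (I1 outputs flow p/I1)
bond 2 |I2  (prefer integral on I2)
bond 3 |J1  (J1: last free bond brings effort in)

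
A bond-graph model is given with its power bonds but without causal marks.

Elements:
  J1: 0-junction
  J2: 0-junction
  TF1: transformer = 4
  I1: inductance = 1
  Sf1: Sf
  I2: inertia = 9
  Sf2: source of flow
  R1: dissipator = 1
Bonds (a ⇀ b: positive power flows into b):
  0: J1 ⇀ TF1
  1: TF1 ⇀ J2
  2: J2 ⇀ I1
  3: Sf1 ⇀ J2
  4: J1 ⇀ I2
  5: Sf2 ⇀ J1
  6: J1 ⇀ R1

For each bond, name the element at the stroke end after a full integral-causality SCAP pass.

#0 stroke→TF1
#1 stroke→J2
#2 stroke→I1
#3 stroke→Sf1
#4 stroke→I2
#5 stroke→Sf2
#6 stroke→J1

#3 stroke at Sf1  (Sf1 (Sf) sets flow on bond)
#5 stroke at Sf2  (Sf2: flow source, stroke at near end)
#2 stroke at I1  (I1 outputs flow p/I1)
#1 stroke at J2  (closing 0-jn rule on J2)
#0 stroke at TF1  (through TF1, causality passes straight; one stroke at TF1)
#4 stroke at I2  (prefer integral on I2)
#6 stroke at J1  (J1 needs exactly one e-in)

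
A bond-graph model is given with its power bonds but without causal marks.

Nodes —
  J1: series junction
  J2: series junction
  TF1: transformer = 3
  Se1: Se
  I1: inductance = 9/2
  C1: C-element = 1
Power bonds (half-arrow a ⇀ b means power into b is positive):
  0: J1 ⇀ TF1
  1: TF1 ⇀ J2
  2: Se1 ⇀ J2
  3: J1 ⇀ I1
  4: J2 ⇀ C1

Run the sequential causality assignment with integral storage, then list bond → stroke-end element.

bond 0 stroke at J1
bond 1 stroke at TF1
bond 2 stroke at J2
bond 3 stroke at I1
bond 4 stroke at J2

bond 2 stroke at J2  (Se1 (Se) sets effort on bond)
bond 3 stroke at I1  (I1: I, integral causality)
bond 0 stroke at J1  (J1: bond 3 brought flow, rest push out)
bond 1 stroke at TF1  (TF TF1: opposite of bond 0)
bond 4 stroke at J2  (J2 flow already set via bond 1)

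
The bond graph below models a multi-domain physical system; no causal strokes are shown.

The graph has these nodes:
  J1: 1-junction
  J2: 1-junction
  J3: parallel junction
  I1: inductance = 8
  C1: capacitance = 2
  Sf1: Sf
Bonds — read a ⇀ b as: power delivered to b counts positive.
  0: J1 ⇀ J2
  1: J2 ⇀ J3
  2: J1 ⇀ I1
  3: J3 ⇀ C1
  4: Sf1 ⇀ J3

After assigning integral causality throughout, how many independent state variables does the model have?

2  (C1, I1 all integral)

#4 |Sf1  (source Sf1 imposes f)
#2 |I1  (I1 outputs flow p/I1)
#0 |J1  (common-f at J1 fixed by 2)
#1 |J2  (J2: bond 0 brought flow, rest push out)
#3 |J3  (only one effort-in slot at J3)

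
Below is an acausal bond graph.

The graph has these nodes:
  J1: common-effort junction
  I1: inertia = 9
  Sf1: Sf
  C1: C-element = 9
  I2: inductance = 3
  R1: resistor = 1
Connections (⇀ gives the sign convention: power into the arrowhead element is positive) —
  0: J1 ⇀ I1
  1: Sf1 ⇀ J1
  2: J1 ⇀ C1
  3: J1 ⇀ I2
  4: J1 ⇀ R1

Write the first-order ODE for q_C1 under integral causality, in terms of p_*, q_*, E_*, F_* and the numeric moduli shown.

dq_C1/dt = F_Sf1 - p_I1/9 - p_I2/3 - q_C1/9

#1 stroke→Sf1  (Sf1 fixes flow; stroke at Sf1)
#0 stroke→I1  (I1 outputs flow p/I1)
#2 stroke→J1  (C1: C, integral causality)
#3 stroke→I2  (0-jn J1 has e-setter on 2)
#4 stroke→R1  (0-jn J1 has e-setter on 2)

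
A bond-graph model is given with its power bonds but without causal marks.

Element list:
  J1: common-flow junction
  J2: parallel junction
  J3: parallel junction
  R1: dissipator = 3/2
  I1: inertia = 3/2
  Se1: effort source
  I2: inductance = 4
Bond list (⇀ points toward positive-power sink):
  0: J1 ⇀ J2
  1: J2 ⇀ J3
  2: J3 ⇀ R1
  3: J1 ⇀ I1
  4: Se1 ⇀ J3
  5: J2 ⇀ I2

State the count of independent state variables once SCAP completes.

#4 stroke at J3  (Se1 (Se) sets effort on bond)
#1 stroke at J2  (J3 effort already set via bond 4)
#2 stroke at R1  (common-e at J3 fixed by 4)
#0 stroke at J1  (0-jn J2 has e-setter on 1)
#5 stroke at I2  (common-e at J2 fixed by 1)
#3 stroke at I1  (J1: last free bond brings flow in)

2  (I1, I2 all integral)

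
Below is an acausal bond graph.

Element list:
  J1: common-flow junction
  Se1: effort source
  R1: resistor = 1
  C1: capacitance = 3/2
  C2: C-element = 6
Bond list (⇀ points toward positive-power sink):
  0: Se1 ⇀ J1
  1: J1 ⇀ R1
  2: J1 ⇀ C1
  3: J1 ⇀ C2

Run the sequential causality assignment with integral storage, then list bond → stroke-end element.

#0 →J1
#1 →R1
#2 →J1
#3 →J1

#0 →J1  (Se1: effort source, stroke at far end)
#2 →J1  (C1: C, integral causality)
#3 →J1  (C2 outputs effort q/C2)
#1 →R1  (J1 needs exactly one f-in)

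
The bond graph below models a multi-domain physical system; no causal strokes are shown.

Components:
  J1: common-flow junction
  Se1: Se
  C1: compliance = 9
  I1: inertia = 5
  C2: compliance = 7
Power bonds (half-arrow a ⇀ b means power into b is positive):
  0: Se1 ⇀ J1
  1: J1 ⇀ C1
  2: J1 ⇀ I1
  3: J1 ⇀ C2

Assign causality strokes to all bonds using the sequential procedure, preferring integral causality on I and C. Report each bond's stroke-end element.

b0 stroke at J1  (Se1 (Se) sets effort on bond)
b1 stroke at J1  (prefer integral on C1)
b2 stroke at I1  (I1: I, integral causality)
b3 stroke at J1  (J1: bond 2 brought flow, rest push out)

β0 |J1
β1 |J1
β2 |I1
β3 |J1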